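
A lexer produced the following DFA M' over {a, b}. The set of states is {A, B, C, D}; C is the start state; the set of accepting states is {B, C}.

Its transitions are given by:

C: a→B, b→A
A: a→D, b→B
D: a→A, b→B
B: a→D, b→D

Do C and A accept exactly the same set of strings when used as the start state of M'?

No

Every state is reachable, so we keep all 4.
Start with accepting vs non-accepting: {B,C} | {A,D}.
Refine {B,C} on symbol a: members go to different blocks, giving {B} and {C}.
Stable partition: {B} | {A,D} | {C} — 3 equivalence classes.
C and A end up in different blocks, so they are distinguishable. For instance, the string 'ε' is accepted from only C.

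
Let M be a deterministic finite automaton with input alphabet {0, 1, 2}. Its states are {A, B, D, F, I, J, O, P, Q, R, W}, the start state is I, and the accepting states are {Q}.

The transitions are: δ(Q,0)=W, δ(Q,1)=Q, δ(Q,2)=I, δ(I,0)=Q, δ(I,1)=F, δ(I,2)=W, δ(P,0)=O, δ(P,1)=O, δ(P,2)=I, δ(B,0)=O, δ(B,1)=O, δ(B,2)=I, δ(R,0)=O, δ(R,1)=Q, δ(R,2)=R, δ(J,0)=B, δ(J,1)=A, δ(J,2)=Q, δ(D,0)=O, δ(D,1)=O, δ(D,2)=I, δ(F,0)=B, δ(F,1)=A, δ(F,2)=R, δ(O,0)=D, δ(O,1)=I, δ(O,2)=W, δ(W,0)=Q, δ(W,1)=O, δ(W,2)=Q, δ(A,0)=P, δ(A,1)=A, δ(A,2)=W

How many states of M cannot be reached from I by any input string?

Starting at I and following transitions, the reachable set is {A, B, D, F, I, O, P, Q, R, W}. That leaves J unreachable — 1 in total.

1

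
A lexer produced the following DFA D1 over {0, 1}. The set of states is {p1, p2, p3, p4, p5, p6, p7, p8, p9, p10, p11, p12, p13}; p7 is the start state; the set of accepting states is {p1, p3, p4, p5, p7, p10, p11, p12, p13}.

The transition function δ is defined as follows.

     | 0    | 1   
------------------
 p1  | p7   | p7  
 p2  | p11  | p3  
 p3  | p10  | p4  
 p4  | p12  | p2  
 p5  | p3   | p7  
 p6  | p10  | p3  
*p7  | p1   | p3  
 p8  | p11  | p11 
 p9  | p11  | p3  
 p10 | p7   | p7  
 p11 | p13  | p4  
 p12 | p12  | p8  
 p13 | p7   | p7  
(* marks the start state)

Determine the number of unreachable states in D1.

3

Starting at p7 and following transitions, the reachable set is {p1, p2, p3, p4, p7, p8, p10, p11, p12, p13}. That leaves p5, p6, p9 unreachable — 3 in total.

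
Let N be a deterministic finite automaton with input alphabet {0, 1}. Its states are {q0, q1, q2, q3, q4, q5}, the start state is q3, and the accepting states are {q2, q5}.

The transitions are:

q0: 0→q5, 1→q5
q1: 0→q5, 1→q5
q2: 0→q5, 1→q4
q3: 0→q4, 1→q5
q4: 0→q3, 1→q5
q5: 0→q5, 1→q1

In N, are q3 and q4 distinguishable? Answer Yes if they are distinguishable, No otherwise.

No

States {q0,q2} cannot be reached from the start state, so discard them.
P0 = {q5} | {q1,q3,q4}.
On input 0, block {q1,q3,q4} splits into {q3,q4} and {q1}.
Stable partition: {q5} | {q3,q4} | {q1} — 3 equivalence classes.
q3 and q4 lie in the same block of the stable partition, so they are equivalent — no string distinguishes them.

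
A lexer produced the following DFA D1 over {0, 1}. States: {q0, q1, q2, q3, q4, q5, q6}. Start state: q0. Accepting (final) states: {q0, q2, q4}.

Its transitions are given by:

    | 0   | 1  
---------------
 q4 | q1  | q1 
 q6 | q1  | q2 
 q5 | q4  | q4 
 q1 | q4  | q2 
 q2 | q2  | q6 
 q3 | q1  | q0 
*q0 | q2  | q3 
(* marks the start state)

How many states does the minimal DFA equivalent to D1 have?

Reachable states from the start: {q0,q1,q2,q3,q4,q6}. Unreachable: {q5} — drop them.
Start with accepting vs non-accepting: {q0,q2,q4} | {q1,q3,q6}.
Refine {q0,q2,q4} on symbol 0: members go to different blocks, giving {q0,q2} and {q4}.
Split {q1,q3,q6} by δ(·,0) → {q3,q6} and {q1}.
Stable partition: {q0,q2} | {q3,q6} | {q4} | {q1} — 4 equivalence classes.

4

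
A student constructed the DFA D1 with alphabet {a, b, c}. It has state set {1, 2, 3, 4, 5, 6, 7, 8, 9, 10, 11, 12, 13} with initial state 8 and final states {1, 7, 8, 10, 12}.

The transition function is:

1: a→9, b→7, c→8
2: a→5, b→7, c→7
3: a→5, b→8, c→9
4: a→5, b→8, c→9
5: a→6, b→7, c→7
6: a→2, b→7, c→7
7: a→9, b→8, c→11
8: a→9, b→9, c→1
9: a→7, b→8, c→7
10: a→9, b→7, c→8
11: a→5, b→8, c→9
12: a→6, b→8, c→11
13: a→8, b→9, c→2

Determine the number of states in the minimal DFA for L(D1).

First remove the unreachable states {3,4,10,12,13}; 8 states remain.
Initial partition by acceptance: {1,7,8} | {2,5,6,9,11}.
Refine {1,7,8} on symbol b: members go to different blocks, giving {1,7} and {8}.
On input b, block {1,7} splits into {1} and {7}.
Refine {2,5,6,9,11} on symbol a: members go to different blocks, giving {2,5,6,11} and {9}.
Refine {2,5,6,11} on symbol b: members go to different blocks, giving {2,5,6} and {11}.
The partition is now stable with 6 blocks: {1} | {2,5,6} | {8} | {7} | {9} | {11}.

6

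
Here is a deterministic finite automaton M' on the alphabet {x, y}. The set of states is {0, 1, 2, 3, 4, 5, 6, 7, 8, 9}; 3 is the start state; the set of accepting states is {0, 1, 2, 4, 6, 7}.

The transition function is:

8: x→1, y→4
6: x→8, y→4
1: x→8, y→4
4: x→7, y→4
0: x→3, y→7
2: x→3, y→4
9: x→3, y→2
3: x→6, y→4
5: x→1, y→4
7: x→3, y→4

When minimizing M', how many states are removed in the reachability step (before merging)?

4

Starting at 3 and following transitions, the reachable set is {1, 3, 4, 6, 7, 8}. That leaves 0, 2, 5, 9 unreachable — 4 in total.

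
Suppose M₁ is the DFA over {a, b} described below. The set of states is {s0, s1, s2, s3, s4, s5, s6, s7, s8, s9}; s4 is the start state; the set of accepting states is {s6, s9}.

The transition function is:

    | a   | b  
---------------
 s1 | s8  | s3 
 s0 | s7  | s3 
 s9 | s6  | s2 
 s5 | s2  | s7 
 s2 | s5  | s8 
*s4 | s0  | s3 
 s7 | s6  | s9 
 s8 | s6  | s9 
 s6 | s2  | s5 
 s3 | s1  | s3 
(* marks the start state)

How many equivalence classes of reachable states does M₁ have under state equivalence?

6

All states are reachable from the start state.
Start with accepting vs non-accepting: {s6,s9} | {s0,s1,s2,s3,s4,s5,s7,s8}.
Split {s6,s9} by δ(·,a) → {s6} and {s9}.
Refine {s0,s1,s2,s3,s4,s5,s7,s8} on symbol a: members go to different blocks, giving {s0,s1,s2,s3,s4,s5} and {s7,s8}.
Split {s0,s1,s2,s3,s4,s5} by δ(·,a) → {s2,s3,s4,s5} and {s0,s1}.
On input a, block {s2,s3,s4,s5} splits into {s2,s5} and {s3,s4}.
Stable partition: {s6} | {s2,s5} | {s9} | {s7,s8} | {s0,s1} | {s3,s4} — 6 equivalence classes.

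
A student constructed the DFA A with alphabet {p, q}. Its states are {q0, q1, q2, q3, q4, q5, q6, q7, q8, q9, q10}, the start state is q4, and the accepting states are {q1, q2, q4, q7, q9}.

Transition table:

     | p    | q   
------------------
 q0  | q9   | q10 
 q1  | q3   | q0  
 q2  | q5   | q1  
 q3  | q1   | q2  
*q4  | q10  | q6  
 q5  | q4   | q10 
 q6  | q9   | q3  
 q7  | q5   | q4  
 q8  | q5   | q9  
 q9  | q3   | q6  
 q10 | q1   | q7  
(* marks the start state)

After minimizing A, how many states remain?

States {q8} cannot be reached from the start state, so discard them.
Start with accepting vs non-accepting: {q1,q2,q4,q7,q9} | {q0,q3,q5,q6,q10}.
Split {q1,q2,q4,q7,q9} by δ(·,q) → {q1,q4,q9} and {q2,q7}.
Split {q0,q3,q5,q6,q10} by δ(·,q) → {q0,q5,q6} and {q3,q10}.
The partition is now stable with 4 blocks: {q1,q4,q9} | {q0,q5,q6} | {q2,q7} | {q3,q10}.

4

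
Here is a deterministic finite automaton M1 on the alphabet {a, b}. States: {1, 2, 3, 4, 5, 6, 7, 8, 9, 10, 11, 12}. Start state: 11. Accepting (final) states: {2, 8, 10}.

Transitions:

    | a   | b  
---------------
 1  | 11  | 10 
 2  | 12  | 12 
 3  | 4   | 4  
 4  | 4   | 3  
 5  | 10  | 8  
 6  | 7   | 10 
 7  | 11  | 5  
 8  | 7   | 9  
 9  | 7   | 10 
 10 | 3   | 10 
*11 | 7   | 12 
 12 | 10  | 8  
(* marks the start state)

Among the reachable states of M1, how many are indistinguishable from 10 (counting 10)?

1

First remove the unreachable states {1,2,6}; 9 states remain.
Start with accepting vs non-accepting: {8,10} | {3,4,5,7,9,11,12}.
Split {8,10} by δ(·,b) → {8} and {10}.
Split {3,4,5,7,9,11,12} by δ(·,a) → {3,4,7,9,11} and {5,12}.
Refine {3,4,7,9,11} on symbol b: members go to different blocks, giving {3,4} and {7,11} and {9}.
The partition is now stable with 6 blocks: {8} | {3,4} | {10} | {5,12} | {7,11} | {9}.
The equivalence class containing 10 is {10}, of size 1.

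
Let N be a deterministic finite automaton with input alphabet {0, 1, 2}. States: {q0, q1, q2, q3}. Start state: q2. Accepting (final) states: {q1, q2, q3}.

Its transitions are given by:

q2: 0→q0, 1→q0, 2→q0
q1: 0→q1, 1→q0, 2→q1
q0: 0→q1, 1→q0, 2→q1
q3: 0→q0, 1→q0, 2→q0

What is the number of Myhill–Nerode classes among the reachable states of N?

3

States {q3} cannot be reached from the start state, so discard them.
Initial partition by acceptance: {q1,q2} | {q0}.
Refine {q1,q2} on symbol 0: members go to different blocks, giving {q1} and {q2}.
Stable partition: {q1} | {q0} | {q2} — 3 equivalence classes.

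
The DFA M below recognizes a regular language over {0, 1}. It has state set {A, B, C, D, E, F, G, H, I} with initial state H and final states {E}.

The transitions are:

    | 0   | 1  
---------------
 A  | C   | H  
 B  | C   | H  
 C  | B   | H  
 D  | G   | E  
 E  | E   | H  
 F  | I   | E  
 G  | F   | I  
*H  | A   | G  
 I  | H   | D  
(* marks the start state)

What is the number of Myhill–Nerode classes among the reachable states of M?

Initial partition by acceptance: {E} | {A,B,C,D,F,G,H,I}.
On input 1, block {A,B,C,D,F,G,H,I} splits into {A,B,C,G,H,I} and {D,F}.
Refine {A,B,C,G,H,I} on symbol 0: members go to different blocks, giving {A,B,C,H,I} and {G}.
Split {A,B,C,H,I} by δ(·,1) → {A,B,C} and {H} and {I}.
Refine {D,F} on symbol 0: members go to different blocks, giving {D} and {F}.
The partition is now stable with 7 blocks: {E} | {A,B,C} | {D} | {G} | {H} | {I} | {F}.

7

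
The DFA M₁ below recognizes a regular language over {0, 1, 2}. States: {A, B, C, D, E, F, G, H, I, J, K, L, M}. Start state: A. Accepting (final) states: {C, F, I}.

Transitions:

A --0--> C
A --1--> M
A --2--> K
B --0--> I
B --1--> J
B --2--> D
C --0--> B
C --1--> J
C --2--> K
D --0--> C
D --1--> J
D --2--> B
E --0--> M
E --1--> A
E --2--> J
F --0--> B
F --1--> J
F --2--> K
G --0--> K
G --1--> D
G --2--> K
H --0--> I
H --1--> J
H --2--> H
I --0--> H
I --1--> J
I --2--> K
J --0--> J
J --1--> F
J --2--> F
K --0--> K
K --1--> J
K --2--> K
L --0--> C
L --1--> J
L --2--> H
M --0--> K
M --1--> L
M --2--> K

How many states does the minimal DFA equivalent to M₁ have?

6

States {E,G} cannot be reached from the start state, so discard them.
Start with accepting vs non-accepting: {C,F,I} | {A,B,D,H,J,K,L,M}.
Split {A,B,D,H,J,K,L,M} by δ(·,0) → {A,B,D,H,L} and {J,K,M}.
Refine {A,B,D,H,L} on symbol 2: members go to different blocks, giving {B,D,H,L} and {A}.
Refine {J,K,M} on symbol 1: members go to different blocks, giving {J} and {K} and {M}.
Stable partition: {C,F,I} | {B,D,H,L} | {J} | {A} | {K} | {M} — 6 equivalence classes.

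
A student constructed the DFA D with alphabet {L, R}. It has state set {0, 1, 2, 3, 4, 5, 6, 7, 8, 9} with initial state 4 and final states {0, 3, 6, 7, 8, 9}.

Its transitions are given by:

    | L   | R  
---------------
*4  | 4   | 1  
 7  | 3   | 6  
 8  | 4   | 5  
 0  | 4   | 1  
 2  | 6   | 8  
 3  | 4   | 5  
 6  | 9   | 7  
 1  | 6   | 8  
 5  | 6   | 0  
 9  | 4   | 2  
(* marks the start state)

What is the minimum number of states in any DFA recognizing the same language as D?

Initial partition by acceptance: {0,3,6,7,8,9} | {1,2,4,5}.
On input L, block {0,3,6,7,8,9} splits into {0,3,8,9} and {6,7}.
On input L, block {1,2,4,5} splits into {1,2,5} and {4}.
Stable partition: {0,3,8,9} | {1,2,5} | {6,7} | {4} — 4 equivalence classes.

4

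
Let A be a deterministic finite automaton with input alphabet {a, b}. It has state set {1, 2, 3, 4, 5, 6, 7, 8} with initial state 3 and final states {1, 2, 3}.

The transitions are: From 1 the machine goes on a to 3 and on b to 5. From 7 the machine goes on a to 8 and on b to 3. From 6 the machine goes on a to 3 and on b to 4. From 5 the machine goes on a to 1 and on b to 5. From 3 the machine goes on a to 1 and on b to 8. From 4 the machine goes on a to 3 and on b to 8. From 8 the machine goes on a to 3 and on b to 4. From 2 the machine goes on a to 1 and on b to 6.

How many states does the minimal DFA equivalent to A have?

First remove the unreachable states {2,6,7}; 5 states remain.
P0 = {1,3} | {4,5,8}.
No further refinement is possible. Final partition (2 blocks): {1,3} | {4,5,8}.

2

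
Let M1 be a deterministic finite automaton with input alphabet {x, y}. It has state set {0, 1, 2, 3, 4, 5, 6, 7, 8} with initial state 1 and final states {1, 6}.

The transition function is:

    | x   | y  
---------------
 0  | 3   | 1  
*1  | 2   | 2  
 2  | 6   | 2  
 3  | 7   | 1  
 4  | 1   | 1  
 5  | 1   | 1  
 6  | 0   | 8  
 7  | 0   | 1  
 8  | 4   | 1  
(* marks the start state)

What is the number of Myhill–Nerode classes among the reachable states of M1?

States {5} cannot be reached from the start state, so discard them.
Initial partition by acceptance: {1,6} | {0,2,3,4,7,8}.
Refine {0,2,3,4,7,8} on symbol x: members go to different blocks, giving {0,3,7,8} and {2,4}.
Split {1,6} by δ(·,x) → {1} and {6}.
Refine {0,3,7,8} on symbol x: members go to different blocks, giving {0,3,7} and {8}.
On input x, block {2,4} splits into {2} and {4}.
No further refinement is possible. Final partition (6 blocks): {1} | {0,3,7} | {2} | {6} | {8} | {4}.

6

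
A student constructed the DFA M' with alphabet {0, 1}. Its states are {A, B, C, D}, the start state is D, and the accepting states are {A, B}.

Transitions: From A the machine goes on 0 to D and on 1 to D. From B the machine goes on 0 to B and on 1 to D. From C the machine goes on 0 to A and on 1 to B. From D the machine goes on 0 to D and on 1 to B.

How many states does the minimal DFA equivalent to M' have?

First remove the unreachable states {A,C}; 2 states remain.
Start with accepting vs non-accepting: {B} | {D}.
No further refinement is possible. Final partition (2 blocks): {B} | {D}.

2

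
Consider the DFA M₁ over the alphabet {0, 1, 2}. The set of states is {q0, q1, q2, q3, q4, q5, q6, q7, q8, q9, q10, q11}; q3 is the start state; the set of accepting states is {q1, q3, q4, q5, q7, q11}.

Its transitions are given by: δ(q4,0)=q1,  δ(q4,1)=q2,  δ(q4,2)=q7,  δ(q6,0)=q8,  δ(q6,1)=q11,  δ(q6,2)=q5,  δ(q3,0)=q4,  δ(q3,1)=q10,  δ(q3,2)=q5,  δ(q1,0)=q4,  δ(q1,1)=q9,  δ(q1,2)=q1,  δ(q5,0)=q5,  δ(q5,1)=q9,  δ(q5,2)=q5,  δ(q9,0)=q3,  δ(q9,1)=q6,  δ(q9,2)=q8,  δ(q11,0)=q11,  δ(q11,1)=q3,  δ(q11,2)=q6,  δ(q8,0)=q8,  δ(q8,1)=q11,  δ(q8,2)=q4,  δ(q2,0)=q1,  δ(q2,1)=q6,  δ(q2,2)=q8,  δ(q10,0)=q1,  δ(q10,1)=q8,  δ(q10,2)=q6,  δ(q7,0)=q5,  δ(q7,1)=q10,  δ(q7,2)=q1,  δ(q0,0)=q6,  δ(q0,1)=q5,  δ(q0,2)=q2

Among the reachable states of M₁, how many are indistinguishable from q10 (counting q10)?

Reachable states from the start: {q1,q2,q3,q4,q5,q6,q7,q8,q9,q10,q11}. Unreachable: {q0} — drop them.
Start with accepting vs non-accepting: {q1,q3,q4,q5,q7,q11} | {q2,q6,q8,q9,q10}.
Refine {q1,q3,q4,q5,q7,q11} on symbol 1: members go to different blocks, giving {q1,q3,q4,q5,q7} and {q11}.
Refine {q2,q6,q8,q9,q10} on symbol 0: members go to different blocks, giving {q2,q9,q10} and {q6,q8}.
The partition is now stable with 4 blocks: {q1,q3,q4,q5,q7} | {q2,q9,q10} | {q11} | {q6,q8}.
State q10 belongs to the block {q2,q9,q10}, which has 3 states.

3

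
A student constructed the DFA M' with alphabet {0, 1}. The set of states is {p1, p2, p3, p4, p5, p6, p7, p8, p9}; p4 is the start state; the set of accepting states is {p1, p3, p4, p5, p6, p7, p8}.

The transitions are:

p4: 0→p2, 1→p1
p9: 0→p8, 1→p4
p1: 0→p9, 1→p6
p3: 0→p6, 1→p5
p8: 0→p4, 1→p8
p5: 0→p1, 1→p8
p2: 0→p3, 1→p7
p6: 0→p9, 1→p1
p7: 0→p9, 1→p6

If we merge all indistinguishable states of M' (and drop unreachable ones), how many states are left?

3

All states are reachable from the start state.
P0 = {p1,p3,p4,p5,p6,p7,p8} | {p2,p9}.
Split {p1,p3,p4,p5,p6,p7,p8} by δ(·,0) → {p1,p4,p6,p7} and {p3,p5,p8}.
The partition is now stable with 3 blocks: {p1,p4,p6,p7} | {p2,p9} | {p3,p5,p8}.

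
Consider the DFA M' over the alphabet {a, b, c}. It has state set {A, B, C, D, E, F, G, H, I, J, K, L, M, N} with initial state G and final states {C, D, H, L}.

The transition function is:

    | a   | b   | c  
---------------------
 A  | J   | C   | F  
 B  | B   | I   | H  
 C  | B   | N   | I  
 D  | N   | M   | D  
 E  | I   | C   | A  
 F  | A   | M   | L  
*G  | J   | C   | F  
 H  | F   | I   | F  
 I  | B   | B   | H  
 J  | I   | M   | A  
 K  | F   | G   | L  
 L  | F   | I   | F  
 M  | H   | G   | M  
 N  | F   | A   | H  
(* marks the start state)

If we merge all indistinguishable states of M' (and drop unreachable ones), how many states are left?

States {D,E,K} cannot be reached from the start state, so discard them.
Initial partition by acceptance: {C,H,L} | {A,B,F,G,I,J,M,N}.
Refine {A,B,F,G,I,J,M,N} on symbol a: members go to different blocks, giving {A,B,F,G,I,J,N} and {M}.
Split {A,B,F,G,I,J,N} by δ(·,b) → {B,I,N} and {A,G} and {F,J}.
On input a, block {C,H,L} splits into {H,L} and {C}.
Refine {B,I,N} on symbol a: members go to different blocks, giving {B,I} and {N}.
Split {F,J} by δ(·,a) → {F} and {J}.
The partition is now stable with 8 blocks: {H,L} | {B,I} | {M} | {A,G} | {F} | {C} | {N} | {J}.

8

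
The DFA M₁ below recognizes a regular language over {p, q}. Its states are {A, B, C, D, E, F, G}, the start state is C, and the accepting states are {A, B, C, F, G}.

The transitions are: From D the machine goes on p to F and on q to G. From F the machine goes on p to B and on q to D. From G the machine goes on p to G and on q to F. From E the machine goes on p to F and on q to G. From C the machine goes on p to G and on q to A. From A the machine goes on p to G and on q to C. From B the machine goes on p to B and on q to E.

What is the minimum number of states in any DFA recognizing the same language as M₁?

4

All states are reachable from the start state.
P0 = {A,B,C,F,G} | {D,E}.
On input q, block {A,B,C,F,G} splits into {A,C,G} and {B,F}.
Split {A,C,G} by δ(·,q) → {A,C} and {G}.
The partition is now stable with 4 blocks: {A,C} | {D,E} | {B,F} | {G}.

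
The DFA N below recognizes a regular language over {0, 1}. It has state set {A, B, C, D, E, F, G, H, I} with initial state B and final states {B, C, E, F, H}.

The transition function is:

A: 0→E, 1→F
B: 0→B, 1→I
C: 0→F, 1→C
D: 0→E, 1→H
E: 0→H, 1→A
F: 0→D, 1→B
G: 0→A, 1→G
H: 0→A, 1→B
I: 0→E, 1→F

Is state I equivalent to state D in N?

States {C,G} cannot be reached from the start state, so discard them.
P0 = {B,E,F,H} | {A,D,I}.
Split {B,E,F,H} by δ(·,0) → {B,E} and {F,H}.
Refine {B,E} on symbol 0: members go to different blocks, giving {B} and {E}.
No further refinement is possible. Final partition (4 blocks): {B} | {A,D,I} | {F,H} | {E}.
I and D lie in the same block of the stable partition, so they are equivalent — no string distinguishes them.

Yes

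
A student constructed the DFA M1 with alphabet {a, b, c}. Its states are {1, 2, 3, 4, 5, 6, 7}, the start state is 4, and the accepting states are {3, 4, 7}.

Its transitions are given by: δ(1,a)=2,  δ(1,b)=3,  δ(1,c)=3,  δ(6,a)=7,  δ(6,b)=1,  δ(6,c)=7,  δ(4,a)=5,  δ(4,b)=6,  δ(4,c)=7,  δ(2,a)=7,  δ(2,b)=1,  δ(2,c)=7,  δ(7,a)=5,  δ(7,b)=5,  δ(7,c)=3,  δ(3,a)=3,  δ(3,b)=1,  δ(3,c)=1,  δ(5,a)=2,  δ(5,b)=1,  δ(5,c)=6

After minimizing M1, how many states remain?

6

All states are reachable from the start state.
Start with accepting vs non-accepting: {3,4,7} | {1,2,5,6}.
On input a, block {3,4,7} splits into {4,7} and {3}.
On input c, block {4,7} splits into {4} and {7}.
Split {1,2,5,6} by δ(·,a) → {1,5} and {2,6}.
Split {1,5} by δ(·,b) → {1} and {5}.
The partition is now stable with 6 blocks: {4} | {1} | {3} | {7} | {2,6} | {5}.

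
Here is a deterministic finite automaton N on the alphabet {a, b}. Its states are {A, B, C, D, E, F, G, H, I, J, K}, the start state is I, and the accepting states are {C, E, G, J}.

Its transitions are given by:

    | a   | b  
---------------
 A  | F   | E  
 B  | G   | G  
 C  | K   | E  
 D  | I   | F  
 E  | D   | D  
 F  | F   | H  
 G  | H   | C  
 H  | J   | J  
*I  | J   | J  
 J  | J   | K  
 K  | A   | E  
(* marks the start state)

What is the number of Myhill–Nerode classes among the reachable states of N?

Reachable states from the start: {A,D,E,F,H,I,J,K}. Unreachable: {B,C,G} — drop them.
Start with accepting vs non-accepting: {E,J} | {A,D,F,H,I,K}.
On input a, block {E,J} splits into {E} and {J}.
Split {A,D,F,H,I,K} by δ(·,a) → {A,D,F,K} and {H,I}.
Split {A,D,F,K} by δ(·,a) → {A,F,K} and {D}.
Split {A,F,K} by δ(·,b) → {A,K} and {F}.
On input a, block {A,K} splits into {A} and {K}.
The partition is now stable with 7 blocks: {E} | {A} | {J} | {H,I} | {D} | {F} | {K}.

7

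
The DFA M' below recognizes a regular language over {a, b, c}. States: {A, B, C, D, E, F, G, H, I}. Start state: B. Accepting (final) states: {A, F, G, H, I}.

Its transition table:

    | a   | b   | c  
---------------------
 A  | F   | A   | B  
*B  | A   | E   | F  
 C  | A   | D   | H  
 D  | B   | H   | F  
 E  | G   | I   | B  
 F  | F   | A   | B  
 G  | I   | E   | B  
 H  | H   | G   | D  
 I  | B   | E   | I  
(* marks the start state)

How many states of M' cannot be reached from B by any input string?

No path from B leads to C, D, H; the other 6 states are all reachable.

3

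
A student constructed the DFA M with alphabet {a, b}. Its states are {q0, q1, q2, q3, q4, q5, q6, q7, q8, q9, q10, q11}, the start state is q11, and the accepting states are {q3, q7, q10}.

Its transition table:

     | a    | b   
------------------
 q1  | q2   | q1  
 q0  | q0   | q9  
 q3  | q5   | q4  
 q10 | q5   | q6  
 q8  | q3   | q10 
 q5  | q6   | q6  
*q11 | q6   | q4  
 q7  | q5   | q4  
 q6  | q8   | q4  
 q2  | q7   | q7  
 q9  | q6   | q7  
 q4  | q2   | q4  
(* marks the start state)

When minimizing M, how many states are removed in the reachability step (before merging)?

No path from q11 leads to q0, q1, q9; the other 9 states are all reachable.

3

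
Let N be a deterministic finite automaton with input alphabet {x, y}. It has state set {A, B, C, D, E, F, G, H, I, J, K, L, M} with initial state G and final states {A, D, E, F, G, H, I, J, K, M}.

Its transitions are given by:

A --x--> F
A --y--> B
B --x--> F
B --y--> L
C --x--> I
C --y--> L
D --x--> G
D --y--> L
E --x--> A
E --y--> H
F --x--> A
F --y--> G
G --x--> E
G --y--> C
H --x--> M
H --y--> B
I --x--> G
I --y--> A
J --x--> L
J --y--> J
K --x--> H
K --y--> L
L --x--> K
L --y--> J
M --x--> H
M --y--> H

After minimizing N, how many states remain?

6

Reachable states from the start: {A,B,C,E,F,G,H,I,J,K,L,M}. Unreachable: {D} — drop them.
Initial partition by acceptance: {A,E,F,G,H,I,J,K,M} | {B,C,L}.
Refine {A,E,F,G,H,I,J,K,M} on symbol x: members go to different blocks, giving {A,E,F,G,H,I,K,M} and {J}.
Refine {A,E,F,G,H,I,K,M} on symbol y: members go to different blocks, giving {A,G,H,K} and {E,F,I,M}.
Split {A,G,H,K} by δ(·,x) → {A,G,H} and {K}.
Split {B,C,L} by δ(·,x) → {B,C} and {L}.
The partition is now stable with 6 blocks: {A,G,H} | {B,C} | {J} | {E,F,I,M} | {K} | {L}.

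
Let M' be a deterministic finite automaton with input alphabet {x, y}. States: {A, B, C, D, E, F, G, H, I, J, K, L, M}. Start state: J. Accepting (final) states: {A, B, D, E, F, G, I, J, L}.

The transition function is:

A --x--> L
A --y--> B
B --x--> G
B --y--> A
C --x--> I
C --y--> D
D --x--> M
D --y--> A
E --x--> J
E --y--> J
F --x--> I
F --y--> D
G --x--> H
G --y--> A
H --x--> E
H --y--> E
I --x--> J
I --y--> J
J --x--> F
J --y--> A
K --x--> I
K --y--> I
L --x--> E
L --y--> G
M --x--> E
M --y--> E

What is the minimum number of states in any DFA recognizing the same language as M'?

7

Reachable states from the start: {A,B,D,E,F,G,H,I,J,L,M}. Unreachable: {C,K} — drop them.
Initial partition by acceptance: {A,B,D,E,F,G,I,J,L} | {H,M}.
Split {A,B,D,E,F,G,I,J,L} by δ(·,x) → {A,B,E,F,I,J,L} and {D,G}.
On input x, block {A,B,E,F,I,J,L} splits into {A,E,F,I,J,L} and {B}.
On input y, block {A,E,F,I,J,L} splits into {E,I,J} and {F,L} and {A}.
Refine {E,I,J} on symbol x: members go to different blocks, giving {E,I} and {J}.
No further refinement is possible. Final partition (7 blocks): {E,I} | {H,M} | {D,G} | {B} | {F,L} | {A} | {J}.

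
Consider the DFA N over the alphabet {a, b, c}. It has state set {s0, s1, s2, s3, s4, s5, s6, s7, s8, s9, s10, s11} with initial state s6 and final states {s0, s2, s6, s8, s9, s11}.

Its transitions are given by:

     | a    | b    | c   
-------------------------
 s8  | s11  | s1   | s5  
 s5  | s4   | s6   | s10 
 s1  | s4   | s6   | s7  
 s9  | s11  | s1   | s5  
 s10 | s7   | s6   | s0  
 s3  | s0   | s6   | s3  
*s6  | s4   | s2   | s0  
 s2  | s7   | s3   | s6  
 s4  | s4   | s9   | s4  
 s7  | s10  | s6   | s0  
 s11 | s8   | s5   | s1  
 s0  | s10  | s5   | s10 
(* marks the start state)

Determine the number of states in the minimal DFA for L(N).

8

Start with accepting vs non-accepting: {s0,s2,s6,s8,s9,s11} | {s1,s3,s4,s5,s7,s10}.
Split {s0,s2,s6,s8,s9,s11} by δ(·,a) → {s0,s2,s6} and {s8,s9,s11}.
Refine {s0,s2,s6} on symbol b: members go to different blocks, giving {s0,s2} and {s6}.
On input c, block {s0,s2} splits into {s0} and {s2}.
Split {s1,s3,s4,s5,s7,s10} by δ(·,a) → {s1,s4,s5,s7,s10} and {s3}.
Refine {s1,s4,s5,s7,s10} on symbol b: members go to different blocks, giving {s1,s5,s7,s10} and {s4}.
On input a, block {s1,s5,s7,s10} splits into {s1,s5} and {s7,s10}.
The partition is now stable with 8 blocks: {s0} | {s1,s5} | {s8,s9,s11} | {s6} | {s2} | {s3} | {s4} | {s7,s10}.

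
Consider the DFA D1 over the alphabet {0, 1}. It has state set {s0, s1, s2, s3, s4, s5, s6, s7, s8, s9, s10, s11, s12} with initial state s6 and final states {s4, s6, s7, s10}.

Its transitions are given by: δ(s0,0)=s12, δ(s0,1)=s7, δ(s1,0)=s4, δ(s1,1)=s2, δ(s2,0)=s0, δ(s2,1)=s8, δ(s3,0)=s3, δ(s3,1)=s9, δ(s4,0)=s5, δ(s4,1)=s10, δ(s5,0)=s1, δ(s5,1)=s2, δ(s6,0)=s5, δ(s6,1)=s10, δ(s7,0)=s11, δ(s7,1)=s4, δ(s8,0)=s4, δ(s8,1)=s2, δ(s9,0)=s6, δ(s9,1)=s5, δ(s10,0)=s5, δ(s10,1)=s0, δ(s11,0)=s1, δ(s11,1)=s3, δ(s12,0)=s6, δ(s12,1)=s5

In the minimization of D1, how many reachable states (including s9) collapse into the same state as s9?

P0 = {s4,s6,s7,s10} | {s0,s1,s2,s3,s5,s8,s9,s11,s12}.
On input 1, block {s4,s6,s7,s10} splits into {s4,s6,s7} and {s10}.
On input 1, block {s4,s6,s7} splits into {s4,s6} and {s7}.
On input 0, block {s0,s1,s2,s3,s5,s8,s9,s11,s12} splits into {s0,s2,s3,s5,s11} and {s1,s8,s9,s12}.
On input 0, block {s0,s2,s3,s5,s11} splits into {s0,s5,s11} and {s2,s3}.
Split {s0,s5,s11} by δ(·,1) → {s5,s11} and {s0}.
Split {s1,s8,s9,s12} by δ(·,1) → {s1,s8} and {s9,s12}.
Refine {s2,s3} on symbol 0: members go to different blocks, giving {s2} and {s3}.
On input 1, block {s5,s11} splits into {s5} and {s11}.
Stable partition: {s4,s6} | {s5} | {s10} | {s7} | {s1,s8} | {s2} | {s0} | {s9,s12} | {s3} | {s11} — 10 equivalence classes.
State s9 belongs to the block {s9,s12}, which has 2 states.

2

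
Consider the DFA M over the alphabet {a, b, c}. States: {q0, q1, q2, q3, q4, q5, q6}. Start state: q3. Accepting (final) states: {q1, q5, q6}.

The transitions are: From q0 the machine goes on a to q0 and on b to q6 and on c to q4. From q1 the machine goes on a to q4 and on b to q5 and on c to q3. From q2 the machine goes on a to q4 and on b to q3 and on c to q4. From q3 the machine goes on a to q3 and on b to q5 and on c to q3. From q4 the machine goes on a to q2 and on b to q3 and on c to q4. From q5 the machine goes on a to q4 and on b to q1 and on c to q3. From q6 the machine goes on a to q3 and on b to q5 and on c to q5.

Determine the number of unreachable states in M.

2

Starting at q3 and following transitions, the reachable set is {q1, q2, q3, q4, q5}. That leaves q0, q6 unreachable — 2 in total.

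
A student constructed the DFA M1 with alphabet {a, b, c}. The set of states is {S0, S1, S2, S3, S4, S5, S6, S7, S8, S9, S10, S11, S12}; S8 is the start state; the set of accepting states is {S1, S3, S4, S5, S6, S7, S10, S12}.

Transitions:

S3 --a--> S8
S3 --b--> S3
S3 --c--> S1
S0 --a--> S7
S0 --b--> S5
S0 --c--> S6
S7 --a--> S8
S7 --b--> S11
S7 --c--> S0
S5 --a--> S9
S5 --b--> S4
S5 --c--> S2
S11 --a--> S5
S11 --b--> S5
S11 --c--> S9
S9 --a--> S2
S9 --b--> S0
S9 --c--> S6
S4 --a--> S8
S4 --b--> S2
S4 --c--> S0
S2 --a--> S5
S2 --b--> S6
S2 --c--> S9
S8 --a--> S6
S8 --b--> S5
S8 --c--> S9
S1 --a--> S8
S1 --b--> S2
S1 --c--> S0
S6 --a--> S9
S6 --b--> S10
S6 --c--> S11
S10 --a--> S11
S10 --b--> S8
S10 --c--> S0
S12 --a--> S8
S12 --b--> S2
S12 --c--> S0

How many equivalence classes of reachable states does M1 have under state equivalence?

5

Reachable states from the start: {S0,S2,S4,S5,S6,S7,S8,S9,S10,S11}. Unreachable: {S1,S3,S12} — drop them.
Start with accepting vs non-accepting: {S4,S5,S6,S7,S10} | {S0,S2,S8,S9,S11}.
Split {S4,S5,S6,S7,S10} by δ(·,b) → {S4,S7,S10} and {S5,S6}.
On input a, block {S0,S2,S8,S9,S11} splits into {S2,S8,S11} and {S0} and {S9}.
No further refinement is possible. Final partition (5 blocks): {S4,S7,S10} | {S2,S8,S11} | {S5,S6} | {S0} | {S9}.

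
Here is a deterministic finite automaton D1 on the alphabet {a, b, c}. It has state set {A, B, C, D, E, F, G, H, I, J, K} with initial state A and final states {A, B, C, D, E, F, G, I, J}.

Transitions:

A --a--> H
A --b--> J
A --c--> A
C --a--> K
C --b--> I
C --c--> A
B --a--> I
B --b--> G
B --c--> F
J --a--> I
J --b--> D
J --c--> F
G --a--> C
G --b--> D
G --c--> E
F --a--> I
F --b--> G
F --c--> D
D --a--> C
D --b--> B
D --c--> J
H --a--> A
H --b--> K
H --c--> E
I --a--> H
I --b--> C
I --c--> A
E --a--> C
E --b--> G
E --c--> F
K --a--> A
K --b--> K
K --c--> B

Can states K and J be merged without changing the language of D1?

No

Every state is reachable, so we keep all 11.
Initial partition by acceptance: {A,B,C,D,E,F,G,I,J} | {H,K}.
On input a, block {A,B,C,D,E,F,G,I,J} splits into {B,D,E,F,G,J} and {A,C,I}.
Refine {A,C,I} on symbol b: members go to different blocks, giving {C,I} and {A}.
No further refinement is possible. Final partition (4 blocks): {B,D,E,F,G,J} | {H,K} | {C,I} | {A}.
K and J end up in different blocks, so they are distinguishable. For instance, the string 'ε' is accepted from only J.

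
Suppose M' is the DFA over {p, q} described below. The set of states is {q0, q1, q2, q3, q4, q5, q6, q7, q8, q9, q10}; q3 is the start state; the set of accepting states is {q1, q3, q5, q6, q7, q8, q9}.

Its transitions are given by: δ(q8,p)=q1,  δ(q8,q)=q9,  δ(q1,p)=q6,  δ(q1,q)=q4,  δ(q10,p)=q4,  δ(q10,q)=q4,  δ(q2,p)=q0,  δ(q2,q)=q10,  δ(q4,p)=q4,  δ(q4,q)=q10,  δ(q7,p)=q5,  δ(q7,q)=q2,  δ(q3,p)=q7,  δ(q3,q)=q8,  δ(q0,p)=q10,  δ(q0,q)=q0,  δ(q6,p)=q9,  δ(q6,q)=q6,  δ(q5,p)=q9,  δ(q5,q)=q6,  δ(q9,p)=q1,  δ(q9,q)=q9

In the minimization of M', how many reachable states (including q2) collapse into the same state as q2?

4

Start with accepting vs non-accepting: {q1,q3,q5,q6,q7,q8,q9} | {q0,q2,q4,q10}.
Split {q1,q3,q5,q6,q7,q8,q9} by δ(·,q) → {q3,q5,q6,q8,q9} and {q1,q7}.
Split {q3,q5,q6,q8,q9} by δ(·,p) → {q3,q8,q9} and {q5,q6}.
The partition is now stable with 4 blocks: {q3,q8,q9} | {q0,q2,q4,q10} | {q1,q7} | {q5,q6}.
State q2 belongs to the block {q0,q2,q4,q10}, which has 4 states.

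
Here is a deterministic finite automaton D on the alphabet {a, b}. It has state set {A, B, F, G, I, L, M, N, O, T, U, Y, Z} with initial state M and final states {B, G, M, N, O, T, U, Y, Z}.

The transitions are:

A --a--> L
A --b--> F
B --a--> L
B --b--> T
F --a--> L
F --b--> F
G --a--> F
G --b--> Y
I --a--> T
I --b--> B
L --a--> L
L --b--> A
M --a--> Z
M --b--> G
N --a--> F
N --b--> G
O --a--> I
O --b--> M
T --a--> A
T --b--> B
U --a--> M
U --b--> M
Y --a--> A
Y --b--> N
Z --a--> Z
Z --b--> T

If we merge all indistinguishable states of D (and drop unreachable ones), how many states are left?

Reachable states from the start: {A,B,F,G,L,M,N,T,Y,Z}. Unreachable: {I,O,U} — drop them.
Start with accepting vs non-accepting: {B,G,M,N,T,Y,Z} | {A,F,L}.
On input a, block {B,G,M,N,T,Y,Z} splits into {B,G,N,T,Y} and {M,Z}.
Stable partition: {B,G,N,T,Y} | {A,F,L} | {M,Z} — 3 equivalence classes.

3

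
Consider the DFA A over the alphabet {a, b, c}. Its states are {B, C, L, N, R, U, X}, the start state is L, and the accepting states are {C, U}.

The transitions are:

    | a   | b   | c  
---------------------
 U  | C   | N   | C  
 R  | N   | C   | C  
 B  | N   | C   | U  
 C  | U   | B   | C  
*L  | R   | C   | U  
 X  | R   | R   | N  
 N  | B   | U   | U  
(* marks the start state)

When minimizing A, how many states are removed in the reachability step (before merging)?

1

BFS from L reaches {B, C, L, N, R, U}; the 1 state(s) X are never visited.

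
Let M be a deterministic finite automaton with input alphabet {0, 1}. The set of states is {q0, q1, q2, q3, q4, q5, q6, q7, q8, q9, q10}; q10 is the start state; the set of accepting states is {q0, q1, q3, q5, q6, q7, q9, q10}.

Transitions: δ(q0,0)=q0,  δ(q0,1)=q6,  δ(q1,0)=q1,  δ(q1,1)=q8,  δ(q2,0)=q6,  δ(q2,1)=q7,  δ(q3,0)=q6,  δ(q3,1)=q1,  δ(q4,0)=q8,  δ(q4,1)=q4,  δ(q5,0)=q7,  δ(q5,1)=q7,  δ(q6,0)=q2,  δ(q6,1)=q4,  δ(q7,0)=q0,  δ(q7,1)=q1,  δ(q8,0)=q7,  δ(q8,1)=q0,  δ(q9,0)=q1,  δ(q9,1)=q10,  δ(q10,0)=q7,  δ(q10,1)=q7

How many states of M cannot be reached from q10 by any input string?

No path from q10 leads to q3, q5, q9; the other 8 states are all reachable.

3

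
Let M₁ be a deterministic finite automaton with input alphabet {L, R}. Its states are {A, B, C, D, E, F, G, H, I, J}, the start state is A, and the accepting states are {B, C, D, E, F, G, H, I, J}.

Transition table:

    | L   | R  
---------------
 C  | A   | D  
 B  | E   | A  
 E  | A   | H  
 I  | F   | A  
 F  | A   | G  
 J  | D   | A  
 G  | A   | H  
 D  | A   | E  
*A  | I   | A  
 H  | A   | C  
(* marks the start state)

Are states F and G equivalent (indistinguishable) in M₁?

Reachable states from the start: {A,C,D,E,F,G,H,I}. Unreachable: {B,J} — drop them.
P0 = {C,D,E,F,G,H,I} | {A}.
Refine {C,D,E,F,G,H,I} on symbol L: members go to different blocks, giving {C,D,E,F,G,H} and {I}.
The partition is now stable with 3 blocks: {C,D,E,F,G,H} | {A} | {I}.
F and G lie in the same block of the stable partition, so they are equivalent — no string distinguishes them.

Yes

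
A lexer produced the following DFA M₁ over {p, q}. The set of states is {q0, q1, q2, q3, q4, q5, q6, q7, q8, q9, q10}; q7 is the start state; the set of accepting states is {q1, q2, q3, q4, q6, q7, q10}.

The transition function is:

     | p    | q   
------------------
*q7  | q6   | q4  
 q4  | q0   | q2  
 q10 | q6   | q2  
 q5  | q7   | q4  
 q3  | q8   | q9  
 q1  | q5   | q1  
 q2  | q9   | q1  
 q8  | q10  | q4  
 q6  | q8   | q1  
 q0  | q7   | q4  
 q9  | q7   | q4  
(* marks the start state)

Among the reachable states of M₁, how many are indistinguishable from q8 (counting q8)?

4

First remove the unreachable states {q3}; 10 states remain.
P0 = {q1,q2,q4,q6,q7,q10} | {q0,q5,q8,q9}.
Split {q1,q2,q4,q6,q7,q10} by δ(·,p) → {q1,q2,q4,q6} and {q7,q10}.
No further refinement is possible. Final partition (3 blocks): {q1,q2,q4,q6} | {q0,q5,q8,q9} | {q7,q10}.
The equivalence class containing q8 is {q0,q5,q8,q9}, of size 4.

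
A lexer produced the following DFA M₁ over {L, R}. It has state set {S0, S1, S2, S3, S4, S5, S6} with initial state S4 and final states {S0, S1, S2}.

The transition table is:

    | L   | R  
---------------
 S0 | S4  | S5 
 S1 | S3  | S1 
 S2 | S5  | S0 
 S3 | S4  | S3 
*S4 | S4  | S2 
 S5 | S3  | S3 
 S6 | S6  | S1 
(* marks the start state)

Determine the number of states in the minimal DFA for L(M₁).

5

Reachable states from the start: {S0,S2,S3,S4,S5}. Unreachable: {S1,S6} — drop them.
P0 = {S0,S2} | {S3,S4,S5}.
On input R, block {S0,S2} splits into {S0} and {S2}.
On input R, block {S3,S4,S5} splits into {S3,S5} and {S4}.
Refine {S3,S5} on symbol L: members go to different blocks, giving {S3} and {S5}.
No further refinement is possible. Final partition (5 blocks): {S0} | {S3} | {S2} | {S4} | {S5}.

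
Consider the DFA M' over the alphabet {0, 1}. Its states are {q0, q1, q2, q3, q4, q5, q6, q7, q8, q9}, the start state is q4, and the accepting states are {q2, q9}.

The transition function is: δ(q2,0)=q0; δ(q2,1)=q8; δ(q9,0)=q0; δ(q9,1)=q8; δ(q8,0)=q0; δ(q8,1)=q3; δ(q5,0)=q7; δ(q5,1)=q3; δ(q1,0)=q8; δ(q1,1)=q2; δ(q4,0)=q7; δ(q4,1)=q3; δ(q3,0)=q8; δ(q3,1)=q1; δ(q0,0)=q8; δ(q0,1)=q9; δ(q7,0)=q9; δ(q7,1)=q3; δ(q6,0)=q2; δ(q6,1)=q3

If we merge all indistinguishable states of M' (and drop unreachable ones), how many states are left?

Reachable states from the start: {q0,q1,q2,q3,q4,q7,q8,q9}. Unreachable: {q5,q6} — drop them.
Initial partition by acceptance: {q2,q9} | {q0,q1,q3,q4,q7,q8}.
Split {q0,q1,q3,q4,q7,q8} by δ(·,0) → {q0,q1,q3,q4,q8} and {q7}.
Refine {q0,q1,q3,q4,q8} on symbol 0: members go to different blocks, giving {q0,q1,q3,q8} and {q4}.
Refine {q0,q1,q3,q8} on symbol 1: members go to different blocks, giving {q0,q1} and {q3,q8}.
Split {q3,q8} by δ(·,0) → {q3} and {q8}.
No further refinement is possible. Final partition (6 blocks): {q2,q9} | {q0,q1} | {q7} | {q4} | {q3} | {q8}.

6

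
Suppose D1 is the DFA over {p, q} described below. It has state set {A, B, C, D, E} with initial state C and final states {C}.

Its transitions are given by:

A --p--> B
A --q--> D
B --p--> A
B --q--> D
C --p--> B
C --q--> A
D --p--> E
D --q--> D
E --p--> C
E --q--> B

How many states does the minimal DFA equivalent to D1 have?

Every state is reachable, so we keep all 5.
P0 = {C} | {A,B,D,E}.
Refine {A,B,D,E} on symbol p: members go to different blocks, giving {A,B,D} and {E}.
On input p, block {A,B,D} splits into {A,B} and {D}.
The partition is now stable with 4 blocks: {C} | {A,B} | {E} | {D}.

4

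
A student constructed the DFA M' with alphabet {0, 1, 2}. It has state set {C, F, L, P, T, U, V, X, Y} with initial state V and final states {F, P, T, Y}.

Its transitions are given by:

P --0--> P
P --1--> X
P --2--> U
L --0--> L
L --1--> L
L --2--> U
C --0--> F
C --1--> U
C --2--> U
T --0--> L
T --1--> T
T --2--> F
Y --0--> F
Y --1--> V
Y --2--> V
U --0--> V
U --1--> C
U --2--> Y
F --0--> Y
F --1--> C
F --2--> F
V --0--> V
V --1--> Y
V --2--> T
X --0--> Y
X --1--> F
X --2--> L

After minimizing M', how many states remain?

States {P,X} cannot be reached from the start state, so discard them.
Initial partition by acceptance: {F,T,Y} | {C,L,U,V}.
Split {F,T,Y} by δ(·,0) → {F,Y} and {T}.
On input 2, block {F,Y} splits into {Y} and {F}.
Split {C,L,U,V} by δ(·,0) → {L,U,V} and {C}.
Refine {L,U,V} on symbol 1: members go to different blocks, giving {U} and {L} and {V}.
No further refinement is possible. Final partition (7 blocks): {Y} | {U} | {T} | {F} | {C} | {L} | {V}.

7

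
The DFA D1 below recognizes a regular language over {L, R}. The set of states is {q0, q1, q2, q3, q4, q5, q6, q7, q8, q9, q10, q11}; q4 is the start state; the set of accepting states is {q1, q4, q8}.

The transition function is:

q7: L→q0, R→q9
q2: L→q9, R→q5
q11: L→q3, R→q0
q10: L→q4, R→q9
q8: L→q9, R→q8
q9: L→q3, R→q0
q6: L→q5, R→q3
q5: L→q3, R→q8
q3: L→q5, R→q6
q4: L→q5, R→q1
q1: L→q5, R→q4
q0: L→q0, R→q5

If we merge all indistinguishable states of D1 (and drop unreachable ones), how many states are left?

States {q2,q7,q10,q11} cannot be reached from the start state, so discard them.
P0 = {q1,q4,q8} | {q0,q3,q5,q6,q9}.
Refine {q0,q3,q5,q6,q9} on symbol R: members go to different blocks, giving {q0,q3,q6,q9} and {q5}.
Split {q1,q4,q8} by δ(·,L) → {q1,q4} and {q8}.
Split {q0,q3,q6,q9} by δ(·,L) → {q0,q9} and {q3,q6}.
On input L, block {q0,q9} splits into {q0} and {q9}.
The partition is now stable with 6 blocks: {q1,q4} | {q0} | {q5} | {q8} | {q3,q6} | {q9}.

6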